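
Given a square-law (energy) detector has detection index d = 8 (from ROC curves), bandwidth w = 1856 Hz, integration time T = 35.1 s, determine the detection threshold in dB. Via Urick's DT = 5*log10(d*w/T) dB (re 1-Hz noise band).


DT = 5*log10(d*w/T) = 5*log10(8 * 1856 / 35.1) = 5*log10(423.02) = 13.13

13.13 dB


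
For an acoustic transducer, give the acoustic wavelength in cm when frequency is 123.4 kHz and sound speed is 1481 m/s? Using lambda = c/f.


lambda = c/f = 1481 / 123400 = 0.012 m = 1.2 cm

1.2 cm


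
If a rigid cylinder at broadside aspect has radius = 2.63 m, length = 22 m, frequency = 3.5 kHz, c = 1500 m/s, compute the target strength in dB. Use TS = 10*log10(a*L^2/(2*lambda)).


31.72 dB


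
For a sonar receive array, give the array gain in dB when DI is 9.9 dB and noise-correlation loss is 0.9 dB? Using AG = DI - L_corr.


AG = DI - L_corr = 9.9 - 0.9 = 9.0

9.0 dB


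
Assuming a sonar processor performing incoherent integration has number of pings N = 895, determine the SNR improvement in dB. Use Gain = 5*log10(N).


14.76 dB


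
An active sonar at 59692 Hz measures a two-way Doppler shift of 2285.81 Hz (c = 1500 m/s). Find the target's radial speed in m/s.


28.72 m/s


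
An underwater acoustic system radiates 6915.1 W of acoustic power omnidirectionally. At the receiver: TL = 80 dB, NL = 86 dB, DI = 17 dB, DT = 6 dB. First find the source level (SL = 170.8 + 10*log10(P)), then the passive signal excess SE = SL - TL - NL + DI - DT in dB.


Step 1: SL = 170.8 + 10*log10(6915.1) = 209.2 dB
Step 2: SE = SL - TL - NL + DI - DT = 209.2 - 80 - 86 + 17 - 6 = 54.2

54.2 dB


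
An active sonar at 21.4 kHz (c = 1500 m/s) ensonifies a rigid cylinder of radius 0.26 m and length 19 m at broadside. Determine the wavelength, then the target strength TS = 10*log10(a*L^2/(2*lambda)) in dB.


Step 1: lambda = c/f = 1500/21400 = 0.07009 m
Step 2: TS = 10*log10(a*L^2/(2*lambda)) = 10*log10(0.26*19^2/(2*0.07009)) = 28.26

28.26 dB


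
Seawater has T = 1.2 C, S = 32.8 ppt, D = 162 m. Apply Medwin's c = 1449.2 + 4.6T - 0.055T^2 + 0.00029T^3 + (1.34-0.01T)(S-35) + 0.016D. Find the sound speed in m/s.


c = 1449.2 + 4.6*1.2 - 0.055*1.2^2 + 0.00029*1.2^3 + (1.34 - 0.01*1.2)*(32.8 - 35) + 0.016*162 = 1454.31

1454.31 m/s


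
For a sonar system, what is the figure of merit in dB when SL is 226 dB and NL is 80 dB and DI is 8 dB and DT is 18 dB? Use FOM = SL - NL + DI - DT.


FOM = SL - NL + DI - DT = 226 - 80 + 8 - 18 = 136

136 dB


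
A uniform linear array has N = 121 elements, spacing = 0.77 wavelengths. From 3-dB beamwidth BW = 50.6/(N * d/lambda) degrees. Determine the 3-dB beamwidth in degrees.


BW = 50.6 / (121 * 0.77) = 50.6 / 93.17 = 0.54

0.54 deg


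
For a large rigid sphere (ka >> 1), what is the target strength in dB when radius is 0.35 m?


-15.14 dB


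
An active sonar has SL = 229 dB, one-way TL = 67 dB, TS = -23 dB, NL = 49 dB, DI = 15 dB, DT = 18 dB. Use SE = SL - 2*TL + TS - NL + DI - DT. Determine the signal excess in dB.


SE = SL - 2*TL + TS - NL + DI - DT = 229 - 2*67 + (-23) - 49 + 15 - 18 = 20

20 dB


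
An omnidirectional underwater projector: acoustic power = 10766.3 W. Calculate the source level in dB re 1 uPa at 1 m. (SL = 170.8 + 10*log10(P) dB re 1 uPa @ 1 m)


SL = 170.8 + 10*log10(10766.3) = 170.8 + 40.32 = 211.12

211.12 dB


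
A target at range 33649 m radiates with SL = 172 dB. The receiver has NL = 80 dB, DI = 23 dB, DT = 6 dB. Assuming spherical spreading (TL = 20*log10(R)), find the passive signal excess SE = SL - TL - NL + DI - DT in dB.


Step 1: TL = 20*log10(33649) = 90.54 dB
Step 2: SE = 172 - 90.54 - 80 + 23 - 6 = 18.46

18.46 dB


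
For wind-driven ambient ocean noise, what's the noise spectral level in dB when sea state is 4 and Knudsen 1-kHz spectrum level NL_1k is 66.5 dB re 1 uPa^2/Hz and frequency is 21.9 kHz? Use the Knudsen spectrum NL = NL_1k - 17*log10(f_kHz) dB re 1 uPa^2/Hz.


NL = NL_1k - 17*log10(f_kHz) = 66.5 - 17*log10(21.9) = 66.5 - (22.79) = 43.71

43.71 dB


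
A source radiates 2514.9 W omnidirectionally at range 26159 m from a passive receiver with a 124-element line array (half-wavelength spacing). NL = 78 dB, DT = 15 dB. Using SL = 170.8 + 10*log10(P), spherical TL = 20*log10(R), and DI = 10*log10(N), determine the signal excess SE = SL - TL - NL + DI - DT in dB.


Step 1: SL = 170.8 + 10*log10(2514.9) = 204.81 dB
Step 2: TL = 20*log10(26159) = 88.35 dB
Step 3: DI = 10*log10(124) = 20.93 dB
Step 4: SE = SL - TL - NL + DI - DT = 204.81 - 88.35 - 78 + 20.93 - 15 = 44.39

44.39 dB


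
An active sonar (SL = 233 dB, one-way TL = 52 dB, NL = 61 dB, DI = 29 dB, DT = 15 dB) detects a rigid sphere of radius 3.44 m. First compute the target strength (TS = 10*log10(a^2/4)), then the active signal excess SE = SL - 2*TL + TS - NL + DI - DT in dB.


Step 1: TS = 10*log10(3.44^2/4) = 4.71 dB
Step 2: SE = SL - 2*TL + TS - NL + DI - DT = 233 - 2*52 + (4.71) - 61 + 29 - 15 = 86.71

86.71 dB


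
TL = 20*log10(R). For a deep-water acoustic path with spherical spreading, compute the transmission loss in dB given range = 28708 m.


TL = 20*log10(28708) = 89.16

89.16 dB


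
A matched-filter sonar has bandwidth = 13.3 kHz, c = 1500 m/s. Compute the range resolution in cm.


5.64 cm


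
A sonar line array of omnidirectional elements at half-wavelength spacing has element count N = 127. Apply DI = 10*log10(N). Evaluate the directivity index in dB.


21.04 dB


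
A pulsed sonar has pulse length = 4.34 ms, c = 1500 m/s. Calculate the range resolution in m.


dR = c*tau/2 = 1500 * 4.34e-3 / 2 = 3.255

3.255 m


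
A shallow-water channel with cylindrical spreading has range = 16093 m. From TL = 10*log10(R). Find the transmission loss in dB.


TL = 10*log10(16093) = 42.07

42.07 dB


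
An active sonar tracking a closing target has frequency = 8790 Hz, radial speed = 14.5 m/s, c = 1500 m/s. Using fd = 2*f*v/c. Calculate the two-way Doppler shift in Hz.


169.94 Hz


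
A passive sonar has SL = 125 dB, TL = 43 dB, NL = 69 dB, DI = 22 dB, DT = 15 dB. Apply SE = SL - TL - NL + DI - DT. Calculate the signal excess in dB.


SE = SL - TL - NL + DI - DT = 125 - 43 - 69 + 22 - 15 = 20

20 dB


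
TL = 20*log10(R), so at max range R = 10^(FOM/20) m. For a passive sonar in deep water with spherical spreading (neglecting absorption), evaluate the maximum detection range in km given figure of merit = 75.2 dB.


At max range FOM = TL, so 20*log10(R) = 75.2
R = 10^(75.2/20) = 5754.4 m = 5.75 km

5.75 km


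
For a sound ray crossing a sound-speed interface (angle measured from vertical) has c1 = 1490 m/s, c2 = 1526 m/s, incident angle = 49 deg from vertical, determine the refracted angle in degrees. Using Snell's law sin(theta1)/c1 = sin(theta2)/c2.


sin(theta2) = (c2/c1)*sin(theta1) = (1526/1490)*sin(49 deg) = 0.77294
theta2 = arcsin(0.77294) = 50.62

50.62 deg


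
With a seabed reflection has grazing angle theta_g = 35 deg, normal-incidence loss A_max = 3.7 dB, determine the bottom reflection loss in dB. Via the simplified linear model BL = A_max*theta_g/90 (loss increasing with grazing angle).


BL = A_max * theta_g / 90 = 3.7 * 35 / 90 = 1.44

1.44 dB


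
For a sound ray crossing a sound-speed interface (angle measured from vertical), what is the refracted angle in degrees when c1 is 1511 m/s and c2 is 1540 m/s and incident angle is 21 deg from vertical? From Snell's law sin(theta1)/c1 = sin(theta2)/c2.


21.42 deg


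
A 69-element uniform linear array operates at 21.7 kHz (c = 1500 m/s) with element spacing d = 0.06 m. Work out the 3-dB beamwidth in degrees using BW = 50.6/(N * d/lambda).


0.84 deg


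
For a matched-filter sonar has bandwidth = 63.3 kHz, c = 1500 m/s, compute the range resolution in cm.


dR = c/(2*BW) = 1500 / (2 * 63.3e3) = 0.0118 m = 1.18 cm

1.18 cm


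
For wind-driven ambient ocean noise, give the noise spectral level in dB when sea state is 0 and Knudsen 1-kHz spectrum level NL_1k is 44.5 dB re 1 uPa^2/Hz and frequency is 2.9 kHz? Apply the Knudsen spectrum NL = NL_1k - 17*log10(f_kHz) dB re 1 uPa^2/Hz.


NL = NL_1k - 17*log10(f_kHz) = 44.5 - 17*log10(2.9) = 44.5 - (7.86) = 36.64

36.64 dB


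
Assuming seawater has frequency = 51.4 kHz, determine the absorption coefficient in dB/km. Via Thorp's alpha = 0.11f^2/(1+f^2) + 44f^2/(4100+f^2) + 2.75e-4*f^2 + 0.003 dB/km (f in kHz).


f^2 = 2641.96
alpha = 0.11*2641.96/(1+2641.96) + 44*2641.96/(4100+2641.96) + 2.75e-4*2641.96 + 0.003 = 18.082

18.082 dB/km


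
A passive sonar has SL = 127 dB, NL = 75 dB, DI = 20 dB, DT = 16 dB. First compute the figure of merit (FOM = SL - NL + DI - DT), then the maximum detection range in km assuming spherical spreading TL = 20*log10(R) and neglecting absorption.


Step 1: FOM = SL - NL + DI - DT = 127 - 75 + 20 - 16 = 56 dB
Step 2: at max range FOM = TL = 20*log10(R), so R = 10^(56/20) = 630.96 m = 0.63 km

0.63 km


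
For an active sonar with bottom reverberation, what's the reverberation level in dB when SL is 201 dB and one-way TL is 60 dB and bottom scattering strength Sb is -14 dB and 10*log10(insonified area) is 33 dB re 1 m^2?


100 dB


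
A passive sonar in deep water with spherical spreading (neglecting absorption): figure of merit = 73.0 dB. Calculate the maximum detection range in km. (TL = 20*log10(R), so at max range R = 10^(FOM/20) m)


At max range FOM = TL, so 20*log10(R) = 73.0
R = 10^(73.0/20) = 4466.84 m = 4.47 km

4.47 km


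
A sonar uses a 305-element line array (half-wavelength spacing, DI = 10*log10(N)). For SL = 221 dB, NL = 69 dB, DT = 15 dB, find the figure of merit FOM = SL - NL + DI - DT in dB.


161.84 dB


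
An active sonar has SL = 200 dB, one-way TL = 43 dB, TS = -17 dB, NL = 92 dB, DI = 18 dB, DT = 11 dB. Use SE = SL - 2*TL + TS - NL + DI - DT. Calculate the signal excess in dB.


SE = SL - 2*TL + TS - NL + DI - DT = 200 - 2*43 + (-17) - 92 + 18 - 11 = 12

12 dB


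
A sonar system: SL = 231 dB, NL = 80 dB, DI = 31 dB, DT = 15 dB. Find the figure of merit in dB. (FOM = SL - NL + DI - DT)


FOM = SL - NL + DI - DT = 231 - 80 + 31 - 15 = 167

167 dB


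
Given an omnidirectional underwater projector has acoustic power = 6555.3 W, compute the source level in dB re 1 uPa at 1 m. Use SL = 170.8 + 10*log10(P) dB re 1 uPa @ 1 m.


208.97 dB


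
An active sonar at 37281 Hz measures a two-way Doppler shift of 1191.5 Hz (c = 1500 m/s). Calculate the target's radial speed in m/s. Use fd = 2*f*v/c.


23.97 m/s


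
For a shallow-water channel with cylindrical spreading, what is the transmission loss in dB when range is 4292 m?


TL = 10*log10(4292) = 36.33

36.33 dB


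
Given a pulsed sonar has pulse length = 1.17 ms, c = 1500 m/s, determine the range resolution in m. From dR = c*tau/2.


0.8775 m


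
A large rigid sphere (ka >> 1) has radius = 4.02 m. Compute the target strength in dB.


6.06 dB


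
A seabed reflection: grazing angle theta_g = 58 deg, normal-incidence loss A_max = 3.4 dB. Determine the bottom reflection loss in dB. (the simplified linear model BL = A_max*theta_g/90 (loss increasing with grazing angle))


BL = A_max * theta_g / 90 = 3.4 * 58 / 90 = 2.19

2.19 dB


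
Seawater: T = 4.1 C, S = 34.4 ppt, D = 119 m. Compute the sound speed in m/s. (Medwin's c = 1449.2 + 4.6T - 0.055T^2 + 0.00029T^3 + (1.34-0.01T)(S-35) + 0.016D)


c = 1449.2 + 4.6*4.1 - 0.055*4.1^2 + 0.00029*4.1^3 + (1.34 - 0.01*4.1)*(34.4 - 35) + 0.016*119 = 1468.28

1468.28 m/s


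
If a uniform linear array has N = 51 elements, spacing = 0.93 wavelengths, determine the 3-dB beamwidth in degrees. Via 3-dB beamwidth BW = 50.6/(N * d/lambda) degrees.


1.07 deg


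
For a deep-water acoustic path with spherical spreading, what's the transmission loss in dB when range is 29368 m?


89.36 dB


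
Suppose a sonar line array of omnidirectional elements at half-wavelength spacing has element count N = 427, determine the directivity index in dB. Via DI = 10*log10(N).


DI = 10*log10(427) = 26.3

26.3 dB


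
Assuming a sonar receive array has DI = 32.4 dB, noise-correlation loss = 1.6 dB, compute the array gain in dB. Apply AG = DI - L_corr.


AG = DI - L_corr = 32.4 - 1.6 = 30.8

30.8 dB


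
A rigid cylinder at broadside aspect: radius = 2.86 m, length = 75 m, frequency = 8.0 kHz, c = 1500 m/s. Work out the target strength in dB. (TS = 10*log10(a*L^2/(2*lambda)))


lambda = 1500/8000 = 0.1875 m
TS = 10*log10(2.86*75^2/(2*0.1875)) = 46.32

46.32 dB


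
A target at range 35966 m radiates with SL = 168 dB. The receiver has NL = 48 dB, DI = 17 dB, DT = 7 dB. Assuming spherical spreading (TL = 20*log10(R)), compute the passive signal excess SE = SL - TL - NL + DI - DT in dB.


38.88 dB


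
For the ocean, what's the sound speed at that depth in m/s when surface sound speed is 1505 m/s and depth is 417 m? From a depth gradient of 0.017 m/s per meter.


c = 1505 + 0.017 * 417 = 1512.089

1512.089 m/s


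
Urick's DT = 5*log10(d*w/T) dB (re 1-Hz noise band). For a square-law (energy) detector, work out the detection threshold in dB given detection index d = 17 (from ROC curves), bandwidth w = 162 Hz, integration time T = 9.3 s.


DT = 5*log10(d*w/T) = 5*log10(17 * 162 / 9.3) = 5*log10(296.13) = 12.36

12.36 dB


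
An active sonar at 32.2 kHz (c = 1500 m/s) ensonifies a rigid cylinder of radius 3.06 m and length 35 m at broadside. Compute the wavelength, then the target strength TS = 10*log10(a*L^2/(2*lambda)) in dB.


Step 1: lambda = c/f = 1500/32200 = 0.04658 m
Step 2: TS = 10*log10(a*L^2/(2*lambda)) = 10*log10(3.06*35^2/(2*0.04658)) = 46.05

46.05 dB


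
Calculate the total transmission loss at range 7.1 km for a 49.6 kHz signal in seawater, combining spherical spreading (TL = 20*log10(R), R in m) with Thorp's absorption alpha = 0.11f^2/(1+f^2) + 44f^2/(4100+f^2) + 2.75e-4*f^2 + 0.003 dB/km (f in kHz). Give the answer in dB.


Step 1 (Thorp): alpha = 0.11*2460.16/(1+2460.16) + 44*2460.16/(4100+2460.16) + 2.75e-4*2460.16 + 0.003 = 17.2902 dB/km
Step 2: TL_spread = 20*log10(7100) = 77.03 dB
Step 3: TL_abs = alpha*R = 17.2902 * 7.1 = 122.76 dB
Step 4: TL_total = 77.03 + 122.76 = 199.79

199.79 dB


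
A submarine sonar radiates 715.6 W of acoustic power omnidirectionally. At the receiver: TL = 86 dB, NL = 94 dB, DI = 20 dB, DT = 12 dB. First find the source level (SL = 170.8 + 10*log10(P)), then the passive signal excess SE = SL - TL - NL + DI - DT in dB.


Step 1: SL = 170.8 + 10*log10(715.6) = 199.35 dB
Step 2: SE = SL - TL - NL + DI - DT = 199.35 - 86 - 94 + 20 - 12 = 27.35

27.35 dB


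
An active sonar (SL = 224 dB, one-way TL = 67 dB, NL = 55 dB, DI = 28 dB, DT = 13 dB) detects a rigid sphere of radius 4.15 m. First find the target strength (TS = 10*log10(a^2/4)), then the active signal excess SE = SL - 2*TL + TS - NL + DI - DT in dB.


Step 1: TS = 10*log10(4.15^2/4) = 6.34 dB
Step 2: SE = SL - 2*TL + TS - NL + DI - DT = 224 - 2*67 + (6.34) - 55 + 28 - 13 = 56.34

56.34 dB


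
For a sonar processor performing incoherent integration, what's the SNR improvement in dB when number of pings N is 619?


Gain = 5*log10(619) = 13.96

13.96 dB


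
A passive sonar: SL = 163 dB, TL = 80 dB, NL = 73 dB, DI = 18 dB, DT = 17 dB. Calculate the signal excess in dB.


11 dB


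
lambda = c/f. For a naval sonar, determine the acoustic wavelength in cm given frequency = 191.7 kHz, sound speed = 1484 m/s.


0.77 cm


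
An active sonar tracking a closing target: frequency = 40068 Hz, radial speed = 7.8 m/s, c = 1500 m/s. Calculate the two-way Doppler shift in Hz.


fd = 2*f*v/c = 2 * 40068 * 7.8 / 1500 = 416.71

416.71 Hz


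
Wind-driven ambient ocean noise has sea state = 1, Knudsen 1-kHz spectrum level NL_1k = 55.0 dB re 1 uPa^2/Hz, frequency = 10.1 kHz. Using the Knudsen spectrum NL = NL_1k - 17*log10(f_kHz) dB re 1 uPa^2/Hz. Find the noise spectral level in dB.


NL = NL_1k - 17*log10(f_kHz) = 55.0 - 17*log10(10.1) = 55.0 - (17.07) = 37.93

37.93 dB


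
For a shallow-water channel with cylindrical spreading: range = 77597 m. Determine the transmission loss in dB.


TL = 10*log10(77597) = 48.9

48.9 dB


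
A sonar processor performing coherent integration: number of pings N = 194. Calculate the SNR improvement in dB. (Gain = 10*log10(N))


22.88 dB


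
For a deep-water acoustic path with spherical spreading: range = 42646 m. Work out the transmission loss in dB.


TL = 20*log10(42646) = 92.6

92.6 dB


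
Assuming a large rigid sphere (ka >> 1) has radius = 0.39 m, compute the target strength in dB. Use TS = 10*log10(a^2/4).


TS = 10*log10(0.39^2 / 4) = 10*log10(0.038025) = -14.2

-14.2 dB


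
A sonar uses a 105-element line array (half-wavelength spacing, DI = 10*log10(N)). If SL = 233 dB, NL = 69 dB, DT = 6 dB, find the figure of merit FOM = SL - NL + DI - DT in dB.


Step 1: DI = 10*log10(105) = 20.21 dB
Step 2: FOM = SL - NL + DI - DT = 233 - 69 + 20.21 - 6 = 178.21

178.21 dB


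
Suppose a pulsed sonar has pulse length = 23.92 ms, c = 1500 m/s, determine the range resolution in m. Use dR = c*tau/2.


17.94 m


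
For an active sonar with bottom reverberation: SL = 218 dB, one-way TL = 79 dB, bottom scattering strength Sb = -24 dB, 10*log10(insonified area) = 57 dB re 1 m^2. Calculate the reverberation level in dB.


93 dB


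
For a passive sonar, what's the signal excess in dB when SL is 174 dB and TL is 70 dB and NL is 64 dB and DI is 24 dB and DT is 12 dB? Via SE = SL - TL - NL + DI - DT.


SE = SL - TL - NL + DI - DT = 174 - 70 - 64 + 24 - 12 = 52

52 dB


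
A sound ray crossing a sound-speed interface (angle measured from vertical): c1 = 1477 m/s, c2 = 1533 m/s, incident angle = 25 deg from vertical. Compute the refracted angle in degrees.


26.02 deg


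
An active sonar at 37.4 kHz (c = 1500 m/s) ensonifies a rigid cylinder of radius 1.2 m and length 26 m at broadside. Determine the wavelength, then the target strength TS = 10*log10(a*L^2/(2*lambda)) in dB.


Step 1: lambda = c/f = 1500/37400 = 0.04011 m
Step 2: TS = 10*log10(a*L^2/(2*lambda)) = 10*log10(1.2*26^2/(2*0.04011)) = 40.05

40.05 dB


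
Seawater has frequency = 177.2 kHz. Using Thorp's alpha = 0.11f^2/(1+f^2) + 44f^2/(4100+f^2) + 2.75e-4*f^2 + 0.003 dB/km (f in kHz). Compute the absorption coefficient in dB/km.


f^2 = 31399.84
alpha = 0.11*31399.84/(1+31399.84) + 44*31399.84/(4100+31399.84) + 2.75e-4*31399.84 + 0.003 = 47.666

47.666 dB/km


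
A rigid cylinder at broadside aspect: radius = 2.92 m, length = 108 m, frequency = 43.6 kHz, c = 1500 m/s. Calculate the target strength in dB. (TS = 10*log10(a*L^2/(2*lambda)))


56.95 dB


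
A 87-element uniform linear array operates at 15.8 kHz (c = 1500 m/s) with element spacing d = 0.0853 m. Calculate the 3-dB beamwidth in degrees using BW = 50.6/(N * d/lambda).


Step 1: lambda = 1500/15800 = 0.09494 m
Step 2: d/lambda = 0.0853/0.09494 = 0.8985
Step 3: BW = 50.6/(N * d/lambda) = 50.6/(87 * 0.8985) = 0.65

0.65 deg


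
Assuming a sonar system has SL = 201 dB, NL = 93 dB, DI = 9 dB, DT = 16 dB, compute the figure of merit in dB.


FOM = SL - NL + DI - DT = 201 - 93 + 9 - 16 = 101

101 dB


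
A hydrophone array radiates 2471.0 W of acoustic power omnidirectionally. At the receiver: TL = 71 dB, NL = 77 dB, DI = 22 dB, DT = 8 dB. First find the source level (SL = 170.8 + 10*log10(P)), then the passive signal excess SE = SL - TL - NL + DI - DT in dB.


Step 1: SL = 170.8 + 10*log10(2471.0) = 204.73 dB
Step 2: SE = SL - TL - NL + DI - DT = 204.73 - 71 - 77 + 22 - 8 = 70.73

70.73 dB


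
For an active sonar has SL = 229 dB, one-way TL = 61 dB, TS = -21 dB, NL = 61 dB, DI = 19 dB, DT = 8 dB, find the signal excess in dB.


SE = SL - 2*TL + TS - NL + DI - DT = 229 - 2*61 + (-21) - 61 + 19 - 8 = 36

36 dB


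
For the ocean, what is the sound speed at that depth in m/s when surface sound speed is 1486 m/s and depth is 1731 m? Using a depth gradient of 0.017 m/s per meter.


c = 1486 + 0.017 * 1731 = 1515.427

1515.427 m/s


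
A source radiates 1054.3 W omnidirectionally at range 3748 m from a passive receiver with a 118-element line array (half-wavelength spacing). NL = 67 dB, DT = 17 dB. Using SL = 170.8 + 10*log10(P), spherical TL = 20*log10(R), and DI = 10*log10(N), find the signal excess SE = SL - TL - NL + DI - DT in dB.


Step 1: SL = 170.8 + 10*log10(1054.3) = 201.03 dB
Step 2: TL = 20*log10(3748) = 71.48 dB
Step 3: DI = 10*log10(118) = 20.72 dB
Step 4: SE = SL - TL - NL + DI - DT = 201.03 - 71.48 - 67 + 20.72 - 17 = 66.27

66.27 dB


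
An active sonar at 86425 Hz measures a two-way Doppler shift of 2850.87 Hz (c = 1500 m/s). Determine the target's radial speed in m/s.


From fd = 2*f*v/c, v = c*fd/(2*f) = 1500 * 2850.87 / (2*86425) = 24.74

24.74 m/s


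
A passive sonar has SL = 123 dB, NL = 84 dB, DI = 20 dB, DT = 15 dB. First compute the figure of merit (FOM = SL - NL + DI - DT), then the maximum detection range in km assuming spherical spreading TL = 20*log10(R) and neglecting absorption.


Step 1: FOM = SL - NL + DI - DT = 123 - 84 + 20 - 15 = 44 dB
Step 2: at max range FOM = TL = 20*log10(R), so R = 10^(44/20) = 158.49 m = 0.16 km

0.16 km


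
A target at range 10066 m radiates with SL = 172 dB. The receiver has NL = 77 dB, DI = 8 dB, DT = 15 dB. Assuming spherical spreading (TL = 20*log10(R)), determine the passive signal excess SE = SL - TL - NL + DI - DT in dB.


Step 1: TL = 20*log10(10066) = 80.06 dB
Step 2: SE = 172 - 80.06 - 77 + 8 - 15 = 7.94

7.94 dB


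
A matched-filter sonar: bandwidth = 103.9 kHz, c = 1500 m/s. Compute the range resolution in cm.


dR = c/(2*BW) = 1500 / (2 * 103.9e3) = 0.0072 m = 0.72 cm

0.72 cm


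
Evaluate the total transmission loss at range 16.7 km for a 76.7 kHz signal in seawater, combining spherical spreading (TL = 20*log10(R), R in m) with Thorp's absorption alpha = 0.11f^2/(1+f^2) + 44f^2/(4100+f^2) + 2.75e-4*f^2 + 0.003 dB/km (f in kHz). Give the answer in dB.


Step 1 (Thorp): alpha = 0.11*5882.89/(1+5882.89) + 44*5882.89/(4100+5882.89) + 2.75e-4*5882.89 + 0.003 = 27.6599 dB/km
Step 2: TL_spread = 20*log10(16700) = 84.45 dB
Step 3: TL_abs = alpha*R = 27.6599 * 16.7 = 461.92 dB
Step 4: TL_total = 84.45 + 461.92 = 546.37

546.37 dB


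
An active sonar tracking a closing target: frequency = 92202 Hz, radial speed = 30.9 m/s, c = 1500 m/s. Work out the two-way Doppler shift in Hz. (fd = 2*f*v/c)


fd = 2*f*v/c = 2 * 92202 * 30.9 / 1500 = 3798.72

3798.72 Hz


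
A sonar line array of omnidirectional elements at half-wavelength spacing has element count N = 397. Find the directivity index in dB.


DI = 10*log10(397) = 25.99

25.99 dB


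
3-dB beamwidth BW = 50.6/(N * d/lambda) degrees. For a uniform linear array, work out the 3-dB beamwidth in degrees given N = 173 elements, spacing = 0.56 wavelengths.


0.52 deg


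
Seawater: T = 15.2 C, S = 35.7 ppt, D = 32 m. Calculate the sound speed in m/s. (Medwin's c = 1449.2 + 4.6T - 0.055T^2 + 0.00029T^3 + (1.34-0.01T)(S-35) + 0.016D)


c = 1449.2 + 4.6*15.2 - 0.055*15.2^2 + 0.00029*15.2^3 + (1.34 - 0.01*15.2)*(35.7 - 35) + 0.016*32 = 1508.77

1508.77 m/s


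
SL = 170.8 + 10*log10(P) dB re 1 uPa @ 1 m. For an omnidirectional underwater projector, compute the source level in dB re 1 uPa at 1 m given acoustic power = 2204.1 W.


SL = 170.8 + 10*log10(2204.1) = 170.8 + 33.43 = 204.23

204.23 dB


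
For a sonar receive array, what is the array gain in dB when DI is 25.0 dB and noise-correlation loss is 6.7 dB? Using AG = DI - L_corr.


18.3 dB


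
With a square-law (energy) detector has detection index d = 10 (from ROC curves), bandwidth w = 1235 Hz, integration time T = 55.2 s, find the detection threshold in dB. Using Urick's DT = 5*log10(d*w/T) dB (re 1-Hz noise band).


DT = 5*log10(d*w/T) = 5*log10(10 * 1235 / 55.2) = 5*log10(223.73) = 11.75

11.75 dB


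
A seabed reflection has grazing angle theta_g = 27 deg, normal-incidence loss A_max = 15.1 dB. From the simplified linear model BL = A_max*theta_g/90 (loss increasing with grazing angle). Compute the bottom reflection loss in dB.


4.53 dB


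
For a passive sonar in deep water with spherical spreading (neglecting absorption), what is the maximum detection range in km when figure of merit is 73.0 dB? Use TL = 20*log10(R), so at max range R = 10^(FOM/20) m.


4.47 km


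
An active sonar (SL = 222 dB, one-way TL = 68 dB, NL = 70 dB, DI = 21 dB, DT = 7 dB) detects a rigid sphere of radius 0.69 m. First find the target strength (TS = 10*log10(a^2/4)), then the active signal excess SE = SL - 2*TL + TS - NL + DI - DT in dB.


Step 1: TS = 10*log10(0.69^2/4) = -9.24 dB
Step 2: SE = SL - 2*TL + TS - NL + DI - DT = 222 - 2*68 + (-9.24) - 70 + 21 - 7 = 20.76

20.76 dB


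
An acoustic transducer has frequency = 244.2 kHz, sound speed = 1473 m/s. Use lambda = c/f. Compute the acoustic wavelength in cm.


lambda = c/f = 1473 / 244200 = 0.006 m = 0.6 cm

0.6 cm


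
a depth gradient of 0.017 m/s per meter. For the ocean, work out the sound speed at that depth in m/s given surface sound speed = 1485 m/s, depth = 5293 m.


c = 1485 + 0.017 * 5293 = 1574.981

1574.981 m/s


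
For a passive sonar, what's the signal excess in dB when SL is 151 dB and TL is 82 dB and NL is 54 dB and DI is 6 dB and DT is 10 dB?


SE = SL - TL - NL + DI - DT = 151 - 82 - 54 + 6 - 10 = 11

11 dB


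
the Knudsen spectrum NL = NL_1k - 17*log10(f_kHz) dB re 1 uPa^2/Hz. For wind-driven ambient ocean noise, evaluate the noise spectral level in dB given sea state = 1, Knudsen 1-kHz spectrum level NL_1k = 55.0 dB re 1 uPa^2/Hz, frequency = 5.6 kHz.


NL = NL_1k - 17*log10(f_kHz) = 55.0 - 17*log10(5.6) = 55.0 - (12.72) = 42.28

42.28 dB


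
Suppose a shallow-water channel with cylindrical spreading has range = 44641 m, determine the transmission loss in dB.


46.5 dB


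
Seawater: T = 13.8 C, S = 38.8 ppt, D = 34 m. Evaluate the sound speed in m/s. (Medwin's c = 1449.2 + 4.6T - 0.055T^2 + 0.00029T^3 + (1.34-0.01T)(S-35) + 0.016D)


1508.08 m/s


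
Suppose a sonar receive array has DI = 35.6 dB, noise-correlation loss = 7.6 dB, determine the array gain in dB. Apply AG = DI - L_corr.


28.0 dB


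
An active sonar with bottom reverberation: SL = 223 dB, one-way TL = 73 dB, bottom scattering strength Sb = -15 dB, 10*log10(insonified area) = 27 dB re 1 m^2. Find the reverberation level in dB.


89 dB


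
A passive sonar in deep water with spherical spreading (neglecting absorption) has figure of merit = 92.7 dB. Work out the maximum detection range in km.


At max range FOM = TL, so 20*log10(R) = 92.7
R = 10^(92.7/20) = 43151.91 m = 43.15 km

43.15 km


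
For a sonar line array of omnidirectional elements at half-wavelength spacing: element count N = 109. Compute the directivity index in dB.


DI = 10*log10(109) = 20.37

20.37 dB


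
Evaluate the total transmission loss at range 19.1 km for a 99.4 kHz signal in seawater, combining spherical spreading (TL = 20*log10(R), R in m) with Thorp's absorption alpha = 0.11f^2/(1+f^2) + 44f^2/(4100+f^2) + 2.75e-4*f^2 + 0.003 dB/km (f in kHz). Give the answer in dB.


733.61 dB


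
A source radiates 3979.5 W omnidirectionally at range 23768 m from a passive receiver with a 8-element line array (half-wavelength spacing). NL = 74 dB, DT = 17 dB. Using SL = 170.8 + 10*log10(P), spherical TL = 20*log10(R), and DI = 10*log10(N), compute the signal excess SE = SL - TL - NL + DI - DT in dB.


37.31 dB


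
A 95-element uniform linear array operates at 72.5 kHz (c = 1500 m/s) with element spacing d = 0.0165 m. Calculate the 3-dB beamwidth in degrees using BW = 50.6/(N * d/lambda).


Step 1: lambda = 1500/72500 = 0.02069 m
Step 2: d/lambda = 0.0165/0.02069 = 0.7975
Step 3: BW = 50.6/(N * d/lambda) = 50.6/(95 * 0.7975) = 0.67

0.67 deg


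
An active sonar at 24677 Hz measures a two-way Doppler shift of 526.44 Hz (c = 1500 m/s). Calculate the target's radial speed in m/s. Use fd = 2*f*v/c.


16.0 m/s


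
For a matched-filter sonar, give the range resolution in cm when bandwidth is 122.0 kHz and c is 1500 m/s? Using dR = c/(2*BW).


dR = c/(2*BW) = 1500 / (2 * 122.0e3) = 0.0061 m = 0.61 cm

0.61 cm


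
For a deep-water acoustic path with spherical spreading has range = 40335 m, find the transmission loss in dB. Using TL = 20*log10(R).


TL = 20*log10(40335) = 92.11

92.11 dB


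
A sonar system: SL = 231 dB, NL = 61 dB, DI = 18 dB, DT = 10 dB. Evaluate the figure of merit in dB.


FOM = SL - NL + DI - DT = 231 - 61 + 18 - 10 = 178

178 dB


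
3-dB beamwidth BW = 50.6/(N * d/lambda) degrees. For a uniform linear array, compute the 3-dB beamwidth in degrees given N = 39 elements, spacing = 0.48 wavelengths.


BW = 50.6 / (39 * 0.48) = 50.6 / 18.72 = 2.7

2.7 deg


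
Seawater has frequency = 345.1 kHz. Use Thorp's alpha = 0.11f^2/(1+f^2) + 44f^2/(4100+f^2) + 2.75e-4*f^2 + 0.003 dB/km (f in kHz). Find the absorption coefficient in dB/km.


f^2 = 119094.01
alpha = 0.11*119094.01/(1+119094.01) + 44*119094.01/(4100+119094.01) + 2.75e-4*119094.01 + 0.003 = 75.399

75.399 dB/km


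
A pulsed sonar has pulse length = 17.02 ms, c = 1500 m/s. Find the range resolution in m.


dR = c*tau/2 = 1500 * 17.02e-3 / 2 = 12.765

12.765 m


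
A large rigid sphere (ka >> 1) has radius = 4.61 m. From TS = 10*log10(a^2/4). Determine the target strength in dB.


TS = 10*log10(4.61^2 / 4) = 10*log10(5.313025) = 7.25

7.25 dB


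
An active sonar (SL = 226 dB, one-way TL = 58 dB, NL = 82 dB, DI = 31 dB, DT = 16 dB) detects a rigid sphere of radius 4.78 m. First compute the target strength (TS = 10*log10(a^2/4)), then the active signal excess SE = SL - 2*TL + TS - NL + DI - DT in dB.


Step 1: TS = 10*log10(4.78^2/4) = 7.57 dB
Step 2: SE = SL - 2*TL + TS - NL + DI - DT = 226 - 2*58 + (7.57) - 82 + 31 - 16 = 50.57

50.57 dB


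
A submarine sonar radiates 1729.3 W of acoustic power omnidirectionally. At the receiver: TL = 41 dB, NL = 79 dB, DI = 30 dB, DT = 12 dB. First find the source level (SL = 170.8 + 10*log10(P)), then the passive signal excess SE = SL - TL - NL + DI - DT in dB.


Step 1: SL = 170.8 + 10*log10(1729.3) = 203.18 dB
Step 2: SE = SL - TL - NL + DI - DT = 203.18 - 41 - 79 + 30 - 12 = 101.18

101.18 dB


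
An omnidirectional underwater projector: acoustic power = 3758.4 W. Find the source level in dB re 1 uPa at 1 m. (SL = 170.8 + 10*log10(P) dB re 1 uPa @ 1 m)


SL = 170.8 + 10*log10(3758.4) = 170.8 + 35.75 = 206.55

206.55 dB


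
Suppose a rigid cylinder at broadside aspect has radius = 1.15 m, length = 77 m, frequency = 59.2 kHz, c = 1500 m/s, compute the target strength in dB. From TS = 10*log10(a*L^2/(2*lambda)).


lambda = 1500/59200 = 0.02534 m
TS = 10*log10(1.15*77^2/(2*0.02534)) = 51.29

51.29 dB


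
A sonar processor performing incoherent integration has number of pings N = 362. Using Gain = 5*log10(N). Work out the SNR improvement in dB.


12.79 dB


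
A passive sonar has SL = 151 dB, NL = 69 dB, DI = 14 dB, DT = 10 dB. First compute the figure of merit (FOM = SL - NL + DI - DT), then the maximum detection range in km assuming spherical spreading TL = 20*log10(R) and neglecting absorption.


Step 1: FOM = SL - NL + DI - DT = 151 - 69 + 14 - 10 = 86 dB
Step 2: at max range FOM = TL = 20*log10(R), so R = 10^(86/20) = 19952.62 m = 19.95 km

19.95 km


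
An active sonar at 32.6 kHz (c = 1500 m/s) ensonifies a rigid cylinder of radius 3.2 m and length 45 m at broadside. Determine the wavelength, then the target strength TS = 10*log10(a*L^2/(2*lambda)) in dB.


Step 1: lambda = c/f = 1500/32600 = 0.04601 m
Step 2: TS = 10*log10(a*L^2/(2*lambda)) = 10*log10(3.2*45^2/(2*0.04601)) = 48.48

48.48 dB


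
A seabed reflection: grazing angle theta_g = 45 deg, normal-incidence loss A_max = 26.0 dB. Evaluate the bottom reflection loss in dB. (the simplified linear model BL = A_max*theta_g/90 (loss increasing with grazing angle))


BL = A_max * theta_g / 90 = 26.0 * 45 / 90 = 13.0

13.0 dB


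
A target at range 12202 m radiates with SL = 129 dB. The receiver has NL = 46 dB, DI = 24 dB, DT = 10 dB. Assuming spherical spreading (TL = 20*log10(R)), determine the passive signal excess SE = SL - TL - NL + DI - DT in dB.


Step 1: TL = 20*log10(12202) = 81.73 dB
Step 2: SE = 129 - 81.73 - 46 + 24 - 10 = 15.27

15.27 dB


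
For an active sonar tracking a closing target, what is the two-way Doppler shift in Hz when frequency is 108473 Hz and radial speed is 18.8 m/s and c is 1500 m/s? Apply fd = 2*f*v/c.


fd = 2*f*v/c = 2 * 108473 * 18.8 / 1500 = 2719.06

2719.06 Hz


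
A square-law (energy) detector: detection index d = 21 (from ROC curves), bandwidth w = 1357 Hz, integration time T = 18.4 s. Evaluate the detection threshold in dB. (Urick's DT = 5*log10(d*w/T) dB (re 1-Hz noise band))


DT = 5*log10(d*w/T) = 5*log10(21 * 1357 / 18.4) = 5*log10(1548.75) = 15.95

15.95 dB


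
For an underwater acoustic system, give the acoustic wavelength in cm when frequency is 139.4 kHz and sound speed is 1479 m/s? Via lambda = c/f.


1.06 cm


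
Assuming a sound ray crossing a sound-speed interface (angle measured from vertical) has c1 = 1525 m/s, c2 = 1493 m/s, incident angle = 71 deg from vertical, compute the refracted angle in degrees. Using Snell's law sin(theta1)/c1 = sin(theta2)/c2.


67.77 deg


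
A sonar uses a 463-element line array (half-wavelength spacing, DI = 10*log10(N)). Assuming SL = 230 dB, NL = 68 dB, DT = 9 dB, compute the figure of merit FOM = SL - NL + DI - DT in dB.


179.66 dB


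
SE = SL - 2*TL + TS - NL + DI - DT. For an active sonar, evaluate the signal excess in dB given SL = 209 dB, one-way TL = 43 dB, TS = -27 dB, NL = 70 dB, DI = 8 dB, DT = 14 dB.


SE = SL - 2*TL + TS - NL + DI - DT = 209 - 2*43 + (-27) - 70 + 8 - 14 = 20

20 dB


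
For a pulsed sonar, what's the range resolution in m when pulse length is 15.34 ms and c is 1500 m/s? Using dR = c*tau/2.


11.505 m


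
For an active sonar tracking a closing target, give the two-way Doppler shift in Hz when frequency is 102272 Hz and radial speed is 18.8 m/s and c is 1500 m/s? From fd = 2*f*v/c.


2563.62 Hz


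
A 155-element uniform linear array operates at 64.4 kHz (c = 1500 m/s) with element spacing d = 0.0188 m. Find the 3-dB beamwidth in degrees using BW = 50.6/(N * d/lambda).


0.4 deg


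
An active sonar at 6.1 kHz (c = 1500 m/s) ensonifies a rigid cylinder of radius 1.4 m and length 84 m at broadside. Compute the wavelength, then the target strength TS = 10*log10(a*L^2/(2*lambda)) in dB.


Step 1: lambda = c/f = 1500/6100 = 0.2459 m
Step 2: TS = 10*log10(a*L^2/(2*lambda)) = 10*log10(1.4*84^2/(2*0.2459)) = 43.03

43.03 dB


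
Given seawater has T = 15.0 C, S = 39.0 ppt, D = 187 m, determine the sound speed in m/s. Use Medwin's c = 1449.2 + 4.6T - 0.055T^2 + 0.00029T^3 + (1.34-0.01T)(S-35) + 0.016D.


1514.56 m/s


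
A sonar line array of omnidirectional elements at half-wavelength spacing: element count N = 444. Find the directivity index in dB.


DI = 10*log10(444) = 26.47

26.47 dB


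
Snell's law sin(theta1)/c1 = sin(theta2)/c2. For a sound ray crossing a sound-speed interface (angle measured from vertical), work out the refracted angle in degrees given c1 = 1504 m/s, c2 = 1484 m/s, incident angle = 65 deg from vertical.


sin(theta2) = (c2/c1)*sin(theta1) = (1484/1504)*sin(65 deg) = 0.89426
theta2 = arcsin(0.89426) = 63.41

63.41 deg


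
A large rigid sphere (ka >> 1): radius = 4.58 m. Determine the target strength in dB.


7.2 dB


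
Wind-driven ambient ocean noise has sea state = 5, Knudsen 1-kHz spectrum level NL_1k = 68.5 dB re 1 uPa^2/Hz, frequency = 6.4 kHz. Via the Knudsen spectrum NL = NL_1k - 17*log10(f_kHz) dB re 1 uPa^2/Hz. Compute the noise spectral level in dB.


NL = NL_1k - 17*log10(f_kHz) = 68.5 - 17*log10(6.4) = 68.5 - (13.71) = 54.79

54.79 dB


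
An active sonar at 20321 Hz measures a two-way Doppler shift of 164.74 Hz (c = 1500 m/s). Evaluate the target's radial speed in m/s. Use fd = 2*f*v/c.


From fd = 2*f*v/c, v = c*fd/(2*f) = 1500 * 164.74 / (2*20321) = 6.08

6.08 m/s


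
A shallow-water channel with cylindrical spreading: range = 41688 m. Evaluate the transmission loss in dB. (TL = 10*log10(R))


TL = 10*log10(41688) = 46.2

46.2 dB


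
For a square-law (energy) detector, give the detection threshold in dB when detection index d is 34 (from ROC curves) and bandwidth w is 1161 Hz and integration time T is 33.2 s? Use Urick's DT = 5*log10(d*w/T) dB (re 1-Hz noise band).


DT = 5*log10(d*w/T) = 5*log10(34 * 1161 / 33.2) = 5*log10(1188.98) = 15.38

15.38 dB


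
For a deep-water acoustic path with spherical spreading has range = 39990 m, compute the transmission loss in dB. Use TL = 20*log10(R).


TL = 20*log10(39990) = 92.04

92.04 dB


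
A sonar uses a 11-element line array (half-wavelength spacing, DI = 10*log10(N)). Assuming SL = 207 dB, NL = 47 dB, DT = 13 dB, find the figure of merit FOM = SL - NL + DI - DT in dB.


Step 1: DI = 10*log10(11) = 10.41 dB
Step 2: FOM = SL - NL + DI - DT = 207 - 47 + 10.41 - 13 = 157.41

157.41 dB


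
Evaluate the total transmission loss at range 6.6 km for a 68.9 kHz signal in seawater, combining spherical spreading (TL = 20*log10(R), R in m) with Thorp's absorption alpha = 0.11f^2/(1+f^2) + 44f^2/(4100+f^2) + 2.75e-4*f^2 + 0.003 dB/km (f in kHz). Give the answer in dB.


241.57 dB


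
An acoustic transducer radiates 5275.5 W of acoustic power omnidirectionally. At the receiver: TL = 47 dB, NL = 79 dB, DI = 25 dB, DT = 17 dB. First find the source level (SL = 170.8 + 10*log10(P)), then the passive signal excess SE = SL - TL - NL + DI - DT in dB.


Step 1: SL = 170.8 + 10*log10(5275.5) = 208.02 dB
Step 2: SE = SL - TL - NL + DI - DT = 208.02 - 47 - 79 + 25 - 17 = 90.02

90.02 dB


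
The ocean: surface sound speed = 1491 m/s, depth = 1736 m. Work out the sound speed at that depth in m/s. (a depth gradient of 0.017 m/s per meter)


1520.512 m/s


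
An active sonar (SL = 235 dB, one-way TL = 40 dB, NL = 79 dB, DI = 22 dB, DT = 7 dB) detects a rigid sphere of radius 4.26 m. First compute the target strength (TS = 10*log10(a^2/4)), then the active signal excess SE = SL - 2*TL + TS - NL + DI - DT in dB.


Step 1: TS = 10*log10(4.26^2/4) = 6.57 dB
Step 2: SE = SL - 2*TL + TS - NL + DI - DT = 235 - 2*40 + (6.57) - 79 + 22 - 7 = 97.57

97.57 dB


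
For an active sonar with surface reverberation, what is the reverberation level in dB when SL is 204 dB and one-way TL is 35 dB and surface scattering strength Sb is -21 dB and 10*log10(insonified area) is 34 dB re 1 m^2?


RL = SL - 2*TL + Sb + 10*log10(A) = 204 - 2*35 + (-21) + 34 = 147

147 dB


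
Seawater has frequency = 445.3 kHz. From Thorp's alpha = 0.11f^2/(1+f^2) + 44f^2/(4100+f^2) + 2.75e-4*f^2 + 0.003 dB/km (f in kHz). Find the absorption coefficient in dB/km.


f^2 = 198292.09
alpha = 0.11*198292.09/(1+198292.09) + 44*198292.09/(4100+198292.09) + 2.75e-4*198292.09 + 0.003 = 97.752

97.752 dB/km


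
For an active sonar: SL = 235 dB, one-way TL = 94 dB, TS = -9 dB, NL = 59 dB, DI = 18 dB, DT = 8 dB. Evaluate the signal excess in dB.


-11 dB


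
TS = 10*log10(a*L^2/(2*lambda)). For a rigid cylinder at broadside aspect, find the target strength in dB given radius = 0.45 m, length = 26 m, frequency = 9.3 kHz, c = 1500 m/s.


29.75 dB


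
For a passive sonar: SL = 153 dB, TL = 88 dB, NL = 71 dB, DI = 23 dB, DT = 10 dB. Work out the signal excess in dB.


SE = SL - TL - NL + DI - DT = 153 - 88 - 71 + 23 - 10 = 7

7 dB
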